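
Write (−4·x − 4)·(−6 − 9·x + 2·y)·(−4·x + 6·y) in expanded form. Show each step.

−240·x² + 392·x·y − 144·x³ + 248·x²·y − 48·x·y² − 96·x + 144·y − 48·y²

(−4·x − 4)·(−6 − 9·x + 2·y)·(−4·x + 6·y)
= (24·x + 36·x² − 8·x·y + 24 + 36·x − 8·y)·(−4·x + 6·y)    [distributive law]
= (60·x + 36·x² − 8·x·y + 24 − 8·y)·(−4·x + 6·y)    [combine like terms]
= −240·x² + 360·x·y − 144·x³ + 216·x²·y + 32·x²·y − 48·x·y² − 96·x + 144·y + 32·x·y − 48·y²    [distributive law]
= −240·x² + 392·x·y − 144·x³ + 248·x²·y − 48·x·y² − 96·x + 144·y − 48·y²    [combine like terms]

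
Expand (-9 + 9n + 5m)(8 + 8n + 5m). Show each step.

-72 - 5m + 72n² + 85mn + 25m²

(-9 + 9n + 5m)(8 + 8n + 5m)
= -72 - 72n - 45m + 72n + 72n² + 45mn + 40m + 40mn + 25m²    [distributive law]
= -72 - 5m + 72n² + 85mn + 25m²    [combine like terms]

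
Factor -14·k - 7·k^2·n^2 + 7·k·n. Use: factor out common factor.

7·k(-2 - k·n^2 + n)

-14·k - 7·k^2·n^2 + 7·k·n
= 7(-2·k - k^2·n^2 + k·n)    [factor out 7]
= 7·k(-2 - k·n^2 + n)    [factor out k]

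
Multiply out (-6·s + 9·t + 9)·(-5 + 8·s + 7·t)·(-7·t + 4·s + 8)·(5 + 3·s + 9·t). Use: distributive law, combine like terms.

5091·s·t + 1290·s²·t - 2274·s·t² + 2028·s² - 888·s³ + 2100·s - 360·s³·t + 4230·s²·t² - 576·s⁴ - 945·s·t³ + 6021·t² + 1197·t³ - 945·t - 3969·t⁴ - 1800

(-6·s + 9·t + 9)·(-5 + 8·s + 7·t)·(-7·t + 4·s + 8)·(5 + 3·s + 9·t)
= (30·s - 48·s² - 42·s·t - 45·t + 72·s·t + 63·t² - 45 + 72·s + 63·t)·(-7·t + 4·s + 8)·(5 + 3·s + 9·t)    [distributive law]
= (102·s - 48·s² + 30·s·t + 18·t + 63·t² - 45)·(-7·t + 4·s + 8)·(5 + 3·s + 9·t)    [combine like terms]
= (-714·s·t + 408·s² + 816·s + 336·s²·t - 192·s³ - 384·s² - 210·s·t² + 120·s²·t + 240·s·t - 126·t² + 72·s·t + 144·t - 441·t³ + 252·s·t² + 504·t² + 315·t - 180·s - 360)·(5 + 3·s + 9·t)    [distributive law]
= (-402·s·t + 24·s² + 636·s + 456·s²·t - 192·s³ + 42·s·t² + 378·t² + 459·t - 441·t³ - 360)·(5 + 3·s + 9·t)    [combine like terms]
= -2010·s·t - 1206·s²·t - 3618·s·t² + 120·s² + 72·s³ + 216·s²·t + 3180·s + 1908·s² + 5724·s·t + 2280·s²·t + 1368·s³·t + 4104·s²·t² - 960·s³ - 576·s⁴ - 1728·s³·t + 210·s·t² + 126·s²·t² + 378·s·t³ + 1890·t² + 1134·s·t² + 3402·t³ + 2295·t + 1377·s·t + 4131·t² - 2205·t³ - 1323·s·t³ - 3969·t⁴ - 1800 - 1080·s - 3240·t    [distributive law]
= 5091·s·t + 1290·s²·t - 2274·s·t² + 2028·s² - 888·s³ + 2100·s - 360·s³·t + 4230·s²·t² - 576·s⁴ - 945·s·t³ + 6021·t² + 1197·t³ - 945·t - 3969·t⁴ - 1800    [combine like terms]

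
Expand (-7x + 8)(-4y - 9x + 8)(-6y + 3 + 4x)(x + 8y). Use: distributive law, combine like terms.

(-7x + 8)(-4y - 9x + 8)(-6y + 3 + 4x)(x + 8y)
= (28xy + 63x² - 56x - 32y - 72x + 64)(-6y + 3 + 4x)(x + 8y)    [distributive law]
= (28xy + 63x² - 128x - 32y + 64)(-6y + 3 + 4x)(x + 8y)    [combine like terms]
= (-168xy² + 84xy + 112x²y - 378x²y + 189x² + 252x³ + 768xy - 384x - 512x² + 192y² - 96y - 128xy - 384y + 192 + 256x)(x + 8y)    [distributive law]
= (-168xy² + 724xy - 266x²y - 323x² + 252x³ - 128x + 192y² - 480y + 192)(x + 8y)    [combine like terms]
= -168x²y² - 1344xy³ + 724x²y + 5792xy² - 266x³y - 2128x²y² - 323x³ - 2584x²y + 252x⁴ + 2016x³y - 128x² - 1024xy + 192xy² + 1536y³ - 480xy - 3840y² + 192x + 1536y    [distributive law]
= -2296x²y² - 1344xy³ - 1860x²y + 5984xy² + 1750x³y - 323x³ + 252x⁴ - 128x² - 1504xy + 1536y³ - 3840y² + 192x + 1536y    [combine like terms]

-2296x²y² - 1344xy³ - 1860x²y + 5984xy² + 1750x³y - 323x³ + 252x⁴ - 128x² - 1504xy + 1536y³ - 3840y² + 192x + 1536y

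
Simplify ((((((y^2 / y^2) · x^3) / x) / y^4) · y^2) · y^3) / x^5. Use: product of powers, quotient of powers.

((((((y^2 / y^2) · x^3) / x) / y^4) · y^2) · y^3) / x^5
= (((((y^0 · x^3) / x) / y^4) · y^2) · y^3) / x^5    [quotient of powers]
= x^(-3)y    [quotient of powers; product of powers]

x^(-3)y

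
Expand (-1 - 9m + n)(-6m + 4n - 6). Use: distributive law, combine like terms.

60m - 10n + 6 + 54m^2 - 42mn + 4n^2

(-1 - 9m + n)(-6m + 4n - 6)
= 6m - 4n + 6 + 54m^2 - 36mn + 54m - 6mn + 4n^2 - 6n    [distributive law]
= 60m - 10n + 6 + 54m^2 - 42mn + 4n^2    [combine like terms]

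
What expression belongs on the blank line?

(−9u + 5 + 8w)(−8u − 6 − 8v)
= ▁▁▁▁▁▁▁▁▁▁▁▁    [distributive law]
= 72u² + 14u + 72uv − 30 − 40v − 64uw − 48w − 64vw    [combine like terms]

By distributive law:

72u² + 54u + 72uv − 40u − 30 − 40v − 64uw − 48w − 64vw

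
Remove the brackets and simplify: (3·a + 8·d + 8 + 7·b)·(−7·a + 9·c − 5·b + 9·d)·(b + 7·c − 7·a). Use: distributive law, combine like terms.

(3·a + 8·d + 8 + 7·b)·(−7·a + 9·c − 5·b + 9·d)·(b + 7·c − 7·a)
= (−21·a^2 + 27·a·c − 15·a·b + 27·a·d − 56·a·d + 72·c·d − 40·b·d + 72·d^2 − 56·a + 72·c − 40·b + 72·d − 49·a·b + 63·b·c − 35·b^2 + 63·b·d)·(b + 7·c − 7·a)    [distributive law]
= (−21·a^2 + 27·a·c − 64·a·b − 29·a·d + 72·c·d + 23·b·d + 72·d^2 − 56·a + 72·c − 40·b + 72·d + 63·b·c − 35·b^2)·(b + 7·c − 7·a)    [combine like terms]
= −21·a^2·b − 147·a^2·c + 147·a^3 + 27·a·b·c + 189·a·c^2 − 189·a^2·c − 64·a·b^2 − 448·a·b·c + 448·a^2·b − 29·a·b·d − 203·a·c·d + 203·a^2·d + 72·b·c·d + 504·c^2·d − 504·a·c·d + 23·b^2·d + 161·b·c·d − 161·a·b·d + 72·b·d^2 + 504·c·d^2 − 504·a·d^2 − 56·a·b − 392·a·c + 392·a^2 + 72·b·c + 504·c^2 − 504·a·c − 40·b^2 − 280·b·c + 280·a·b + 72·b·d + 504·c·d − 504·a·d + 63·b^2·c + 441·b·c^2 − 441·a·b·c − 35·b^3 − 245·b^2·c + 245·a·b^2    [distributive law]
= 427·a^2·b − 336·a^2·c + 147·a^3 − 862·a·b·c + 189·a·c^2 + 181·a·b^2 − 190·a·b·d − 707·a·c·d + 203·a^2·d + 233·b·c·d + 504·c^2·d + 23·b^2·d + 72·b·d^2 + 504·c·d^2 − 504·a·d^2 + 224·a·b − 896·a·c + 392·a^2 − 208·b·c + 504·c^2 − 40·b^2 + 72·b·d + 504·c·d − 504·a·d − 182·b^2·c + 441·b·c^2 − 35·b^3    [combine like terms]

427·a^2·b − 336·a^2·c + 147·a^3 − 862·a·b·c + 189·a·c^2 + 181·a·b^2 − 190·a·b·d − 707·a·c·d + 203·a^2·d + 233·b·c·d + 504·c^2·d + 23·b^2·d + 72·b·d^2 + 504·c·d^2 − 504·a·d^2 + 224·a·b − 896·a·c + 392·a^2 − 208·b·c + 504·c^2 − 40·b^2 + 72·b·d + 504·c·d − 504·a·d − 182·b^2·c + 441·b·c^2 − 35·b^3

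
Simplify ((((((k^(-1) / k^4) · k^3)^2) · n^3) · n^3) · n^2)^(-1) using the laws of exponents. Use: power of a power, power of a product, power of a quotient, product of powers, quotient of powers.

k^4n^(-8)

((((((k^(-1) / k^4) · k^3)^2) · n^3) · n^3) · n^2)^(-1)
= ((((((k^(-1) / k^4) · k^3)^2) · n^3) · n^3)^(-1)) · ((n^2)^(-1))    [power of a product]
= ((((((k^(-1) / k^4) · k^3)^2) · n^3)^(-1)) · ((n^3)^(-1))) · ((n^2)^(-1))    [power of a product]
= ((((((k^(-1) / k^4) · k^3)^2)^(-1)) · ((n^3)^(-1))) · ((n^3)^(-1))) · ((n^2)^(-1))    [power of a product]
= (((((k^(-1) / k^4) · k^3)^(-2)) · ((n^3)^(-1))) · ((n^3)^(-1))) · ((n^2)^(-1))    [power of a power]
= (((((k^(-1) / k^4)^(-2)) · ((k^3)^(-2))) · ((n^3)^(-1))) · ((n^3)^(-1))) · ((n^2)^(-1))    [power of a product]
= ((((((k^(-1))^(-2)) / ((k^4)^(-2))) · ((k^3)^(-2))) · ((n^3)^(-1))) · ((n^3)^(-1))) · ((n^2)^(-1))    [power of a quotient]
= ((((k^2 / ((k^4)^(-2))) · ((k^3)^(-2))) · ((n^3)^(-1))) · ((n^3)^(-1))) · ((n^2)^(-1))    [power of a power]
= ((((k^2 / k^(-8)) · ((k^3)^(-2))) · ((n^3)^(-1))) · ((n^3)^(-1))) · ((n^2)^(-1))    [power of a power]
= (((k^10 · ((k^3)^(-2))) · ((n^3)^(-1))) · ((n^3)^(-1))) · ((n^2)^(-1))    [quotient of powers]
= (((k^10 · k^(-6)) · ((n^3)^(-1))) · ((n^3)^(-1))) · ((n^2)^(-1))    [power of a power]
= ((k^4 · ((n^3)^(-1))) · ((n^3)^(-1))) · ((n^2)^(-1))    [product of powers]
= ((k^4 · n^(-3)) · ((n^3)^(-1))) · ((n^2)^(-1))    [power of a power]
= ((k^4 · n^(-3)) · n^(-3)) · ((n^2)^(-1))    [power of a power]
= ((k^4 · n^(-3)) · n^(-3)) · n^(-2)    [power of a power]
= k^4n^(-8)    [product of powers]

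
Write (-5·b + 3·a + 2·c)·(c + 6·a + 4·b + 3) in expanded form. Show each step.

(-5·b + 3·a + 2·c)·(c + 6·a + 4·b + 3)
= -5·b·c - 30·a·b - 20·b^2 - 15·b + 3·a·c + 18·a^2 + 12·a·b + 9·a + 2·c^2 + 12·a·c + 8·b·c + 6·c    [distributive law]
= 3·b·c - 18·a·b - 20·b^2 - 15·b + 15·a·c + 18·a^2 + 9·a + 2·c^2 + 6·c    [combine like terms]

3·b·c - 18·a·b - 20·b^2 - 15·b + 15·a·c + 18·a^2 + 9·a + 2·c^2 + 6·c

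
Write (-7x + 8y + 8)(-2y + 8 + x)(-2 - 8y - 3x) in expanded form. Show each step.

196xy - 128xy^2 - 10x^2y - 96x + 158x^2 + 21x^3 - 352y^2 + 128y^3 - 608y - 128

(-7x + 8y + 8)(-2y + 8 + x)(-2 - 8y - 3x)
= (14xy - 56x - 7x^2 - 16y^2 + 64y + 8xy - 16y + 64 + 8x)(-2 - 8y - 3x)    [distributive law]
= (22xy - 48x - 7x^2 - 16y^2 + 48y + 64)(-2 - 8y - 3x)    [combine like terms]
= -44xy - 176xy^2 - 66x^2y + 96x + 384xy + 144x^2 + 14x^2 + 56x^2y + 21x^3 + 32y^2 + 128y^3 + 48xy^2 - 96y - 384y^2 - 144xy - 128 - 512y - 192x    [distributive law]
= 196xy - 128xy^2 - 10x^2y - 96x + 158x^2 + 21x^3 - 352y^2 + 128y^3 - 608y - 128    [combine like terms]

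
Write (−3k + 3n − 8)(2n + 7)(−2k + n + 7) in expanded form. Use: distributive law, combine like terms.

(−3k + 3n − 8)(2n + 7)(−2k + n + 7)
= (−6kn − 21k + 6n² + 21n − 16n − 56)(−2k + n + 7)    [distributive law]
= (−6kn − 21k + 6n² + 5n − 56)(−2k + n + 7)    [combine like terms]
= 12k²n − 6kn² − 42kn + 42k² − 21kn − 147k − 12kn² + 6n³ + 42n² − 10kn + 5n² + 35n + 112k − 56n − 392    [distributive law]
= 12k²n − 18kn² − 73kn + 42k² − 35k + 6n³ + 47n² − 21n − 392    [combine like terms]

12k²n − 18kn² − 73kn + 42k² − 35k + 6n³ + 47n² − 21n − 392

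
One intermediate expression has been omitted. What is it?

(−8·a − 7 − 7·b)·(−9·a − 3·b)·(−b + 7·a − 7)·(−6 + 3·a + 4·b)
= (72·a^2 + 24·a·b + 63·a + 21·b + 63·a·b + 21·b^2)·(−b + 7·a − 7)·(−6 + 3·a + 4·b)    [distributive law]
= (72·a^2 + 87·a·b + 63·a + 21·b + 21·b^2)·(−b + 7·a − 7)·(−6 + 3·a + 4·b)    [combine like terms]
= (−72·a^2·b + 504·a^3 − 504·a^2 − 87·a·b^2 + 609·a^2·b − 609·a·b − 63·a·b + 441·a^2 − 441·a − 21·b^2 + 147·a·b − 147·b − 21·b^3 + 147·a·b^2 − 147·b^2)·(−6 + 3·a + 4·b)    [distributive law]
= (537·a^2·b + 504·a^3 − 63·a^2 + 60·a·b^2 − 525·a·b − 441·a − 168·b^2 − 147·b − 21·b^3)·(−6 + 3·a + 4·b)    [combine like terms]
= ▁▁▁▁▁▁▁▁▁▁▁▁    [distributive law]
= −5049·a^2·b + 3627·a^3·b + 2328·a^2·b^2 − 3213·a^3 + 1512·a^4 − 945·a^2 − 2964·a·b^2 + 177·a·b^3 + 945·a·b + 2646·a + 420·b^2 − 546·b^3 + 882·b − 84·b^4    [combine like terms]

Applying distributive law to the line above:

−3222·a^2·b + 1611·a^3·b + 2148·a^2·b^2 − 3024·a^3 + 1512·a^4 + 2016·a^3·b + 378·a^2 − 189·a^3 − 252·a^2·b − 360·a·b^2 + 180·a^2·b^2 + 240·a·b^3 + 3150·a·b − 1575·a^2·b − 2100·a·b^2 + 2646·a − 1323·a^2 − 1764·a·b + 1008·b^2 − 504·a·b^2 − 672·b^3 + 882·b − 441·a·b − 588·b^2 + 126·b^3 − 63·a·b^3 − 84·b^4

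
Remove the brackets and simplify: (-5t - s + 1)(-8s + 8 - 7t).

(-5t - s + 1)(-8s + 8 - 7t)
= 40st - 40t + 35t^2 + 8s^2 - 8s + 7st - 8s + 8 - 7t    [distributive law]
= 47st - 47t + 35t^2 + 8s^2 - 16s + 8    [combine like terms]

47st - 47t + 35t^2 + 8s^2 - 16s + 8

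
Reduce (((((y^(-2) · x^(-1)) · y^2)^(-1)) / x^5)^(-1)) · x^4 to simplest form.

(((((y^(-2) · x^(-1)) · y^2)^(-1)) / x^5)^(-1)) · x^4
= (((((y^(-2) · x^(-1)) · y^2)^(-1))^(-1)) / ((x^5)^(-1))) · x^4    [power of a quotient]
= ((((y^(-2) · x^(-1)) · y^2)^1) / ((x^5)^(-1))) · x^4    [power of a power]
= ((((y^(-2) · x^(-1))^1) · ((y^2)^1)) / ((x^5)^(-1))) · x^4    [power of a product]
= (((((y^(-2))^1) · ((x^(-1))^1)) · ((y^2)^1)) / ((x^5)^(-1))) · x^4    [power of a product]
= (((y^(-2) · ((x^(-1))^1)) · ((y^2)^1)) / ((x^5)^(-1))) · x^4    [power of a power]
= (((y^(-2) · x^(-1)) · ((y^2)^1)) / ((x^5)^(-1))) · x^4    [power of a power]
= (((y^(-2) · x^(-1)) · y^2) / ((x^5)^(-1))) · x^4    [power of a power]
= (((y^(-2) · x^(-1)) · y^2) / x^(-5)) · x^4    [power of a power]
= x^8    [quotient of powers; product of powers]

x^8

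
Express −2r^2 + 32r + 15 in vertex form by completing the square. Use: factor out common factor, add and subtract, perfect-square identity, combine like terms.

−2(r − 8)^2 + 143

−2r^2 + 32r + 15
= −2(r^2 − 16r) + 15    [factor out -2 from the r-terms]
= −2(r^2 − 16r + 64 − 64) + 15    [add and subtract 64 inside the bracket]
= −2(r − 8)^2 + 128 + 15    [perfect-square identity]
= −2(r − 8)^2 + 143    [combine constants]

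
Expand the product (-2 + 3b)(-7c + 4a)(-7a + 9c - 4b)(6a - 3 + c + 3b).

-964a^2c + 510ac + 586ac^2 - 1579abc - 378c^2 + 126c^3 + 889bc^2 + 168bc - 420b^2c + 336a^3 - 168a^2 + 612a^2b - 96ab + 240ab^2 + 1446a^2bc - 879abc^2 + 1221ab^2c - 189bc^3 - 483b^2c^2 + 252b^3c - 504a^3b - 540a^2b^2 - 144ab^3

(-2 + 3b)(-7c + 4a)(-7a + 9c - 4b)(6a - 3 + c + 3b)
= (14c - 8a - 21bc + 12ab)(-7a + 9c - 4b)(6a - 3 + c + 3b)    [distributive law]
= (-98ac + 126c^2 - 56bc + 56a^2 - 72ac + 32ab + 147abc - 189bc^2 + 84b^2c - 84a^2b + 108abc - 48ab^2)(6a - 3 + c + 3b)    [distributive law]
= (-170ac + 126c^2 - 56bc + 56a^2 + 32ab + 255abc - 189bc^2 + 84b^2c - 84a^2b - 48ab^2)(6a - 3 + c + 3b)    [combine like terms]
= -1020a^2c + 510ac - 170ac^2 - 510abc + 756ac^2 - 378c^2 + 126c^3 + 378bc^2 - 336abc + 168bc - 56bc^2 - 168b^2c + 336a^3 - 168a^2 + 56a^2c + 168a^2b + 192a^2b - 96ab + 32abc + 96ab^2 + 1530a^2bc - 765abc + 255abc^2 + 765ab^2c - 1134abc^2 + 567bc^2 - 189bc^3 - 567b^2c^2 + 504ab^2c - 252b^2c + 84b^2c^2 + 252b^3c - 504a^3b + 252a^2b - 84a^2bc - 252a^2b^2 - 288a^2b^2 + 144ab^2 - 48ab^2c - 144ab^3    [distributive law]
= -964a^2c + 510ac + 586ac^2 - 1579abc - 378c^2 + 126c^3 + 889bc^2 + 168bc - 420b^2c + 336a^3 - 168a^2 + 612a^2b - 96ab + 240ab^2 + 1446a^2bc - 879abc^2 + 1221ab^2c - 189bc^3 - 483b^2c^2 + 252b^3c - 504a^3b - 540a^2b^2 - 144ab^3    [combine like terms]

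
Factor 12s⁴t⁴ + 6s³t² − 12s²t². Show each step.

12s⁴t⁴ + 6s³t² − 12s²t²
= 6(2s⁴t⁴ + s³t² − 2s²t²)    [factor out 6]
= 6s²t²(2s²t² + s − 2)    [factor out s²t²]

6s²t²(2s²t² + s − 2)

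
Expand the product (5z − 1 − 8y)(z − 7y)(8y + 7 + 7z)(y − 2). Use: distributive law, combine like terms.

(5z − 1 − 8y)(z − 7y)(8y + 7 + 7z)(y − 2)
= (5z² − 35yz − z + 7y − 8yz + 56y²)(8y + 7 + 7z)(y − 2)    [distributive law]
= (5z² − 43yz − z + 7y + 56y²)(8y + 7 + 7z)(y − 2)    [combine like terms]
= (40yz² + 35z² + 35z³ − 344y²z − 301yz − 301yz² − 8yz − 7z − 7z² + 56y² + 49y + 49yz + 448y³ + 392y² + 392y²z)(y − 2)    [distributive law]
= (−261yz² + 28z² + 35z³ + 48y²z − 260yz − 7z + 448y² + 49y + 448y³)(y − 2)    [combine like terms]
= −261y²z² + 522yz² + 28yz² − 56z² + 35yz³ − 70z³ + 48y³z − 96y²z − 260y²z + 520yz − 7yz + 14z + 448y³ − 896y² + 49y² − 98y + 448y⁴ − 896y³    [distributive law]
= −261y²z² + 550yz² − 56z² + 35yz³ − 70z³ + 48y³z − 356y²z + 513yz + 14z − 448y³ − 847y² − 98y + 448y⁴    [combine like terms]

−261y²z² + 550yz² − 56z² + 35yz³ − 70z³ + 48y³z − 356y²z + 513yz + 14z − 448y³ − 847y² − 98y + 448y⁴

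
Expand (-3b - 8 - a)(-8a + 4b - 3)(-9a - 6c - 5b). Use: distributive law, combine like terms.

-220a²b - 120abc + 8ab² + 72b²c + 60b³ - 128ab + 138bc + 115b² - 603a² - 402ac - 216a - 144c - 120b - 72a³ - 48a²c

(-3b - 8 - a)(-8a + 4b - 3)(-9a - 6c - 5b)
= (24ab - 12b² + 9b + 64a - 32b + 24 + 8a² - 4ab + 3a)(-9a - 6c - 5b)    [distributive law]
= (20ab - 12b² - 23b + 67a + 24 + 8a²)(-9a - 6c - 5b)    [combine like terms]
= -180a²b - 120abc - 100ab² + 108ab² + 72b²c + 60b³ + 207ab + 138bc + 115b² - 603a² - 402ac - 335ab - 216a - 144c - 120b - 72a³ - 48a²c - 40a²b    [distributive law]
= -220a²b - 120abc + 8ab² + 72b²c + 60b³ - 128ab + 138bc + 115b² - 603a² - 402ac - 216a - 144c - 120b - 72a³ - 48a²c    [combine like terms]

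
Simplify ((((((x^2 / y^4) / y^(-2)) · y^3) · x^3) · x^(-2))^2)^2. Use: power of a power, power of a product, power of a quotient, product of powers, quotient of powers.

x^12y^4

((((((x^2 / y^4) / y^(-2)) · y^3) · x^3) · x^(-2))^2)^2
= (((((x^2 / y^4) / y^(-2)) · y^3) · x^3) · x^(-2))^4    [power of a power]
= (((((x^2 / y^4) / y^(-2)) · y^3) · x^3)^4) · ((x^(-2))^4)    [power of a product]
= (((((x^2 / y^4) / y^(-2)) · y^3)^4) · ((x^3)^4)) · ((x^(-2))^4)    [power of a product]
= (((((x^2 / y^4) / y^(-2))^4) · ((y^3)^4)) · ((x^3)^4)) · ((x^(-2))^4)    [power of a product]
= (((((x^2 / y^4)^4) / ((y^(-2))^4)) · ((y^3)^4)) · ((x^3)^4)) · ((x^(-2))^4)    [power of a quotient]
= ((((((x^2)^4) / ((y^4)^4)) / ((y^(-2))^4)) · ((y^3)^4)) · ((x^3)^4)) · ((x^(-2))^4)    [power of a quotient]
= ((((x^8 / ((y^4)^4)) / ((y^(-2))^4)) · ((y^3)^4)) · ((x^3)^4)) · ((x^(-2))^4)    [power of a power]
= ((((x^8 / y^16) / ((y^(-2))^4)) · ((y^3)^4)) · ((x^3)^4)) · ((x^(-2))^4)    [power of a power]
= ((((x^8 / y^16) / y^(-8)) · ((y^3)^4)) · ((x^3)^4)) · ((x^(-2))^4)    [power of a power]
= ((((x^8 / y^16) / y^(-8)) · y^12) · ((x^3)^4)) · ((x^(-2))^4)    [power of a power]
= ((((x^8 / y^16) / y^(-8)) · y^12) · x^12) · ((x^(-2))^4)    [power of a power]
= ((((x^8 / y^16) / y^(-8)) · y^12) · x^12) · x^(-8)    [power of a power]
= x^12y^4    [quotient of powers; product of powers]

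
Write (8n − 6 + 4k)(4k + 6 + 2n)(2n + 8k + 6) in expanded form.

208kn^2 + 352k^2n + 528kn + 168n^2 + 144n + 32n^3 − 288k − 216 + 128k^3 + 96k^2

(8n − 6 + 4k)(4k + 6 + 2n)(2n + 8k + 6)
= (32kn + 48n + 16n^2 − 24k − 36 − 12n + 16k^2 + 24k + 8kn)(2n + 8k + 6)    [distributive law]
= (40kn + 36n + 16n^2 − 36 + 16k^2)(2n + 8k + 6)    [combine like terms]
= 80kn^2 + 320k^2n + 240kn + 72n^2 + 288kn + 216n + 32n^3 + 128kn^2 + 96n^2 − 72n − 288k − 216 + 32k^2n + 128k^3 + 96k^2    [distributive law]
= 208kn^2 + 352k^2n + 528kn + 168n^2 + 144n + 32n^3 − 288k − 216 + 128k^3 + 96k^2    [combine like terms]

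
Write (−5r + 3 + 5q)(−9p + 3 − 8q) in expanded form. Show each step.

45pr − 15r + 40qr − 27p + 9 − 9q − 45pq − 40q^2

(−5r + 3 + 5q)(−9p + 3 − 8q)
= 45pr − 15r + 40qr − 27p + 9 − 24q − 45pq + 15q − 40q^2    [distributive law]
= 45pr − 15r + 40qr − 27p + 9 − 9q − 45pq − 40q^2    [combine like terms]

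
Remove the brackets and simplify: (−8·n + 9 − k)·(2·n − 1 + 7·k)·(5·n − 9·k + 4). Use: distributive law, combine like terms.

(−8·n + 9 − k)·(2·n − 1 + 7·k)·(5·n − 9·k + 4)
= (−16·n^2 + 8·n − 56·k·n + 18·n − 9 + 63·k − 2·k·n + k − 7·k^2)·(5·n − 9·k + 4)    [distributive law]
= (−16·n^2 + 26·n − 58·k·n − 9 + 64·k − 7·k^2)·(5·n − 9·k + 4)    [combine like terms]
= −80·n^3 + 144·k·n^2 − 64·n^2 + 130·n^2 − 234·k·n + 104·n − 290·k·n^2 + 522·k^2·n − 232·k·n − 45·n + 81·k − 36 + 320·k·n − 576·k^2 + 256·k − 35·k^2·n + 63·k^3 − 28·k^2    [distributive law]
= −80·n^3 − 146·k·n^2 + 66·n^2 − 146·k·n + 59·n + 487·k^2·n + 337·k − 36 − 604·k^2 + 63·k^3    [combine like terms]

−80·n^3 − 146·k·n^2 + 66·n^2 − 146·k·n + 59·n + 487·k^2·n + 337·k − 36 − 604·k^2 + 63·k^3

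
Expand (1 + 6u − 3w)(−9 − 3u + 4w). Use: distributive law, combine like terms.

−9 − 57u + 31w − 18u² + 33uw − 12w²

(1 + 6u − 3w)(−9 − 3u + 4w)
= −9 − 3u + 4w − 54u − 18u² + 24uw + 27w + 9uw − 12w²    [distributive law]
= −9 − 57u + 31w − 18u² + 33uw − 12w²    [combine like terms]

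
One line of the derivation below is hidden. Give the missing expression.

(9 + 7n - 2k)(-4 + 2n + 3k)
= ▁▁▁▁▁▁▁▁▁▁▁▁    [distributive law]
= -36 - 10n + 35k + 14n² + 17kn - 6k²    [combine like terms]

By distributive law:

-36 + 18n + 27k - 28n + 14n² + 21kn + 8k - 4kn - 6k²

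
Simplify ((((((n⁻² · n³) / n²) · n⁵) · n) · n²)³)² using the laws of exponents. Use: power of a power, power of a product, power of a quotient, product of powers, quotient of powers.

((((((n⁻² · n³) / n²) · n⁵) · n) · n²)³)²
= (((((n⁻² · n³) / n²) · n⁵) · n) · n²)⁶    [power of a power]
= (((((n⁻² · n³) / n²) · n⁵) · n)⁶) · ((n²)⁶)    [power of a product]
= (((((n⁻² · n³) / n²) · n⁵)⁶) · (n⁶)) · ((n²)⁶)    [power of a product]
= (((((n⁻² · n³) / n²)⁶) · ((n⁵)⁶)) · (n⁶)) · ((n²)⁶)    [power of a product]
= (((((n⁻² · n³)⁶) / ((n²)⁶)) · ((n⁵)⁶)) · (n⁶)) · ((n²)⁶)    [power of a quotient]
= ((((((n⁻²)⁶) · ((n³)⁶)) / ((n²)⁶)) · ((n⁵)⁶)) · (n⁶)) · ((n²)⁶)    [power of a product]
= ((((n⁻¹² · ((n³)⁶)) / ((n²)⁶)) · ((n⁵)⁶)) · (n⁶)) · ((n²)⁶)    [power of a power]
= ((((n⁻¹² · n¹⁸) / ((n²)⁶)) · ((n⁵)⁶)) · (n⁶)) · ((n²)⁶)    [power of a power]
= (((n⁶ / ((n²)⁶)) · ((n⁵)⁶)) · (n⁶)) · ((n²)⁶)    [product of powers]
= (((n⁶ / n¹²) · ((n⁵)⁶)) · (n⁶)) · ((n²)⁶)    [power of a power]
= ((n⁻⁶ · ((n⁵)⁶)) · (n⁶)) · ((n²)⁶)    [quotient of powers]
= ((n⁻⁶ · n³⁰) · (n⁶)) · ((n²)⁶)    [power of a power]
= (n²⁴ · (n⁶)) · ((n²)⁶)    [product of powers]
= n³⁰ · ((n²)⁶)    [product of powers]
= n³⁰ · n¹²    [power of a power]
= n⁴²    [product of powers]

n⁴²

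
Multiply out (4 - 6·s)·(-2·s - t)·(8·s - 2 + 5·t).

(4 - 6·s)·(-2·s - t)·(8·s - 2 + 5·t)
= (-8·s - 4·t + 12·s^2 + 6·s·t)·(8·s - 2 + 5·t)    [distributive law]
= -64·s^2 + 16·s - 40·s·t - 32·s·t + 8·t - 20·t^2 + 96·s^3 - 24·s^2 + 60·s^2·t + 48·s^2·t - 12·s·t + 30·s·t^2    [distributive law]
= -88·s^2 + 16·s - 84·s·t + 8·t - 20·t^2 + 96·s^3 + 108·s^2·t + 30·s·t^2    [combine like terms]

-88·s^2 + 16·s - 84·s·t + 8·t - 20·t^2 + 96·s^3 + 108·s^2·t + 30·s·t^2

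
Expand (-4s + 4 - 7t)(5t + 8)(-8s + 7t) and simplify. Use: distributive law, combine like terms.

160s²t + 140st² + 256s² + 64st - 252t² - 256s + 224t - 245t³

(-4s + 4 - 7t)(5t + 8)(-8s + 7t)
= (-20st - 32s + 20t + 32 - 35t² - 56t)(-8s + 7t)    [distributive law]
= (-20st - 32s - 36t + 32 - 35t²)(-8s + 7t)    [combine like terms]
= 160s²t - 140st² + 256s² - 224st + 288st - 252t² - 256s + 224t + 280st² - 245t³    [distributive law]
= 160s²t + 140st² + 256s² + 64st - 252t² - 256s + 224t - 245t³    [combine like terms]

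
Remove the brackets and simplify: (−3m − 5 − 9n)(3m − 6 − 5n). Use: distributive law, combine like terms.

(−3m − 5 − 9n)(3m − 6 − 5n)
= −9m^2 + 18m + 15mn − 15m + 30 + 25n − 27mn + 54n + 45n^2    [distributive law]
= −9m^2 + 3m − 12mn + 30 + 79n + 45n^2    [combine like terms]

−9m^2 + 3m − 12mn + 30 + 79n + 45n^2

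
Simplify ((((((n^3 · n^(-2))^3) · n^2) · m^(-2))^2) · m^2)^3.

((((((n^3 · n^(-2))^3) · n^2) · m^(-2))^2) · m^2)^3
= ((((((n^3 · n^(-2))^3) · n^2) · m^(-2))^2)^3) · ((m^2)^3)    [power of a product]
= (((((n^3 · n^(-2))^3) · n^2) · m^(-2))^6) · ((m^2)^3)    [power of a power]
= (((((n^3 · n^(-2))^3) · n^2)^6) · ((m^(-2))^6)) · ((m^2)^3)    [power of a product]
= (((((n^3 · n^(-2))^3)^6) · ((n^2)^6)) · ((m^(-2))^6)) · ((m^2)^3)    [power of a product]
= ((((n^3 · n^(-2))^18) · ((n^2)^6)) · ((m^(-2))^6)) · ((m^2)^3)    [power of a power]
= (((((n^3)^18) · ((n^(-2))^18)) · ((n^2)^6)) · ((m^(-2))^6)) · ((m^2)^3)    [power of a product]
= (((n^54 · ((n^(-2))^18)) · ((n^2)^6)) · ((m^(-2))^6)) · ((m^2)^3)    [power of a power]
= (((n^54 · n^(-36)) · ((n^2)^6)) · ((m^(-2))^6)) · ((m^2)^3)    [power of a power]
= ((n^18 · ((n^2)^6)) · ((m^(-2))^6)) · ((m^2)^3)    [product of powers]
= ((n^18 · n^12) · ((m^(-2))^6)) · ((m^2)^3)    [power of a power]
= (n^30 · ((m^(-2))^6)) · ((m^2)^3)    [product of powers]
= (n^30 · m^(-12)) · ((m^2)^3)    [power of a power]
= (n^30 · m^(-12)) · m^6    [power of a power]
= m^(-6)n^30    [product of powers]

m^(-6)n^30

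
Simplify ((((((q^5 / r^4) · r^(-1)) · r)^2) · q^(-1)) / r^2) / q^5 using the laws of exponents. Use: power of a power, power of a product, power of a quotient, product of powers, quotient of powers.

q^4r^(-10)

((((((q^5 / r^4) · r^(-1)) · r)^2) · q^(-1)) / r^2) / q^5
= ((((((q^5 / r^4) · r^(-1))^2) · (r^2)) · q^(-1)) / r^2) / q^5    [power of a product]
= ((((((q^5 / r^4)^2) · ((r^(-1))^2)) · (r^2)) · q^(-1)) / r^2) / q^5    [power of a product]
= (((((((q^5)^2) / ((r^4)^2)) · ((r^(-1))^2)) · (r^2)) · q^(-1)) / r^2) / q^5    [power of a quotient]
= (((((q^10 / ((r^4)^2)) · ((r^(-1))^2)) · (r^2)) · q^(-1)) / r^2) / q^5    [power of a power]
= (((((q^10 / r^8) · ((r^(-1))^2)) · (r^2)) · q^(-1)) / r^2) / q^5    [power of a power]
= (((((q^10 / r^8) · r^(-2)) · (r^2)) · q^(-1)) / r^2) / q^5    [power of a power]
= q^4r^(-10)    [quotient of powers; product of powers]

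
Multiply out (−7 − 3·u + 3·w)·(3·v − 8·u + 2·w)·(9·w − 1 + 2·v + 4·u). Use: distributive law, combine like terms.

(−7 − 3·u + 3·w)·(3·v − 8·u + 2·w)·(9·w − 1 + 2·v + 4·u)
= (−21·v + 56·u − 14·w − 9·u·v + 24·u^2 − 6·u·w + 9·v·w − 24·u·w + 6·w^2)·(9·w − 1 + 2·v + 4·u)    [distributive law]
= (−21·v + 56·u − 14·w − 9·u·v + 24·u^2 − 30·u·w + 9·v·w + 6·w^2)·(9·w − 1 + 2·v + 4·u)    [combine like terms]
= −189·v·w + 21·v − 42·v^2 − 84·u·v + 504·u·w − 56·u + 112·u·v + 224·u^2 − 126·w^2 + 14·w − 28·v·w − 56·u·w − 81·u·v·w + 9·u·v − 18·u·v^2 − 36·u^2·v + 216·u^2·w − 24·u^2 + 48·u^2·v + 96·u^3 − 270·u·w^2 + 30·u·w − 60·u·v·w − 120·u^2·w + 81·v·w^2 − 9·v·w + 18·v^2·w + 36·u·v·w + 54·w^3 − 6·w^2 + 12·v·w^2 + 24·u·w^2    [distributive law]
= −226·v·w + 21·v − 42·v^2 + 37·u·v + 478·u·w − 56·u + 200·u^2 − 132·w^2 + 14·w − 105·u·v·w − 18·u·v^2 + 12·u^2·v + 96·u^2·w + 96·u^3 − 246·u·w^2 + 93·v·w^2 + 18·v^2·w + 54·w^3    [combine like terms]

−226·v·w + 21·v − 42·v^2 + 37·u·v + 478·u·w − 56·u + 200·u^2 − 132·w^2 + 14·w − 105·u·v·w − 18·u·v^2 + 12·u^2·v + 96·u^2·w + 96·u^3 − 246·u·w^2 + 93·v·w^2 + 18·v^2·w + 54·w^3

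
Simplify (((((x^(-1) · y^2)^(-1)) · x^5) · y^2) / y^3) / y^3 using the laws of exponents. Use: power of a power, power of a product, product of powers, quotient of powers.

x^6y^(-6)

(((((x^(-1) · y^2)^(-1)) · x^5) · y^2) / y^3) / y^3
= ((((((x^(-1))^(-1)) · ((y^2)^(-1))) · x^5) · y^2) / y^3) / y^3    [power of a product]
= ((((x · ((y^2)^(-1))) · x^5) · y^2) / y^3) / y^3    [power of a power]
= ((((x · y^(-2)) · x^5) · y^2) / y^3) / y^3    [power of a power]
= x^6y^(-6)    [quotient of powers; product of powers]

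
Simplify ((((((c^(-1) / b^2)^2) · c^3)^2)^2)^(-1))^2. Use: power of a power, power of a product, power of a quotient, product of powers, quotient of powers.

((((((c^(-1) / b^2)^2) · c^3)^2)^2)^(-1))^2
= (((((c^(-1) / b^2)^2) · c^3)^2)^2)^(-2)    [power of a power]
= ((((c^(-1) / b^2)^2) · c^3)^2)^(-4)    [power of a power]
= (((c^(-1) / b^2)^2) · c^3)^(-8)    [power of a power]
= (((c^(-1) / b^2)^2)^(-8)) · ((c^3)^(-8))    [power of a product]
= ((c^(-1) / b^2)^(-16)) · ((c^3)^(-8))    [power of a power]
= (((c^(-1))^(-16)) / ((b^2)^(-16))) · ((c^3)^(-8))    [power of a quotient]
= (c^16 / ((b^2)^(-16))) · ((c^3)^(-8))    [power of a power]
= (c^16 / b^(-32)) · ((c^3)^(-8))    [power of a power]
= (c^16 / b^(-32)) · c^(-24)    [power of a power]
= b^32c^(-8)    [quotient of powers; product of powers]

b^32c^(-8)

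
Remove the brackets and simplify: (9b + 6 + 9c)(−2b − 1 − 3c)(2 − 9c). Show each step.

(9b + 6 + 9c)(−2b − 1 − 3c)(2 − 9c)
= (−18b^2 − 9b − 27bc − 12b − 6 − 18c − 18bc − 9c − 27c^2)(2 − 9c)    [distributive law]
= (−18b^2 − 21b − 45bc − 6 − 27c − 27c^2)(2 − 9c)    [combine like terms]
= −36b^2 + 162b^2c − 42b + 189bc − 90bc + 405bc^2 − 12 + 54c − 54c + 243c^2 − 54c^2 + 243c^3    [distributive law]
= −36b^2 + 162b^2c − 42b + 99bc + 405bc^2 − 12 + 189c^2 + 243c^3    [combine like terms]

−36b^2 + 162b^2c − 42b + 99bc + 405bc^2 − 12 + 189c^2 + 243c^3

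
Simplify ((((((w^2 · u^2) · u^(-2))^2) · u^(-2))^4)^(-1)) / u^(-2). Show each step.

((((((w^2 · u^2) · u^(-2))^2) · u^(-2))^4)^(-1)) / u^(-2)
= (((((w^2 · u^2) · u^(-2))^2) · u^(-2))^(-4)) / u^(-2)    [power of a power]
= (((((w^2 · u^2) · u^(-2))^2)^(-4)) · ((u^(-2))^(-4))) / u^(-2)    [power of a product]
= ((((w^2 · u^2) · u^(-2))^(-8)) · ((u^(-2))^(-4))) / u^(-2)    [power of a power]
= ((((w^2 · u^2)^(-8)) · ((u^(-2))^(-8))) · ((u^(-2))^(-4))) / u^(-2)    [power of a product]
= (((((w^2)^(-8)) · ((u^2)^(-8))) · ((u^(-2))^(-8))) · ((u^(-2))^(-4))) / u^(-2)    [power of a product]
= (((w^(-16) · ((u^2)^(-8))) · ((u^(-2))^(-8))) · ((u^(-2))^(-4))) / u^(-2)    [power of a power]
= (((w^(-16) · u^(-16)) · ((u^(-2))^(-8))) · ((u^(-2))^(-4))) / u^(-2)    [power of a power]
= (((w^(-16) · u^(-16)) · u^16) · ((u^(-2))^(-4))) / u^(-2)    [power of a power]
= (((w^(-16) · u^(-16)) · u^16) · u^8) / u^(-2)    [power of a power]
= u^10·w^(-16)    [quotient of powers; product of powers]

u^10·w^(-16)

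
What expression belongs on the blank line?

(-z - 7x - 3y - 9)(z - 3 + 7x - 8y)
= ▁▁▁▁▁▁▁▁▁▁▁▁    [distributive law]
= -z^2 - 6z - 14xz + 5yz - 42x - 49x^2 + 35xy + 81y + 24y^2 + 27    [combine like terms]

Applying distributive law to the line above:

-z^2 + 3z - 7xz + 8yz - 7xz + 21x - 49x^2 + 56xy - 3yz + 9y - 21xy + 24y^2 - 9z + 27 - 63x + 72y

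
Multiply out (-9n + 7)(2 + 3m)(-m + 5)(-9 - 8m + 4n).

(-9n + 7)(2 + 3m)(-m + 5)(-9 - 8m + 4n)
= (-18n - 27mn + 14 + 21m)(-m + 5)(-9 - 8m + 4n)    [distributive law]
= (18mn - 90n + 27m^2n - 135mn - 14m + 70 - 21m^2 + 105m)(-9 - 8m + 4n)    [distributive law]
= (-117mn - 90n + 27m^2n + 91m + 70 - 21m^2)(-9 - 8m + 4n)    [combine like terms]
= 1053mn + 936m^2n - 468mn^2 + 810n + 720mn - 360n^2 - 243m^2n - 216m^3n + 108m^2n^2 - 819m - 728m^2 + 364mn - 630 - 560m + 280n + 189m^2 + 168m^3 - 84m^2n    [distributive law]
= 2137mn + 609m^2n - 468mn^2 + 1090n - 360n^2 - 216m^3n + 108m^2n^2 - 1379m - 539m^2 - 630 + 168m^3    [combine like terms]

2137mn + 609m^2n - 468mn^2 + 1090n - 360n^2 - 216m^3n + 108m^2n^2 - 1379m - 539m^2 - 630 + 168m^3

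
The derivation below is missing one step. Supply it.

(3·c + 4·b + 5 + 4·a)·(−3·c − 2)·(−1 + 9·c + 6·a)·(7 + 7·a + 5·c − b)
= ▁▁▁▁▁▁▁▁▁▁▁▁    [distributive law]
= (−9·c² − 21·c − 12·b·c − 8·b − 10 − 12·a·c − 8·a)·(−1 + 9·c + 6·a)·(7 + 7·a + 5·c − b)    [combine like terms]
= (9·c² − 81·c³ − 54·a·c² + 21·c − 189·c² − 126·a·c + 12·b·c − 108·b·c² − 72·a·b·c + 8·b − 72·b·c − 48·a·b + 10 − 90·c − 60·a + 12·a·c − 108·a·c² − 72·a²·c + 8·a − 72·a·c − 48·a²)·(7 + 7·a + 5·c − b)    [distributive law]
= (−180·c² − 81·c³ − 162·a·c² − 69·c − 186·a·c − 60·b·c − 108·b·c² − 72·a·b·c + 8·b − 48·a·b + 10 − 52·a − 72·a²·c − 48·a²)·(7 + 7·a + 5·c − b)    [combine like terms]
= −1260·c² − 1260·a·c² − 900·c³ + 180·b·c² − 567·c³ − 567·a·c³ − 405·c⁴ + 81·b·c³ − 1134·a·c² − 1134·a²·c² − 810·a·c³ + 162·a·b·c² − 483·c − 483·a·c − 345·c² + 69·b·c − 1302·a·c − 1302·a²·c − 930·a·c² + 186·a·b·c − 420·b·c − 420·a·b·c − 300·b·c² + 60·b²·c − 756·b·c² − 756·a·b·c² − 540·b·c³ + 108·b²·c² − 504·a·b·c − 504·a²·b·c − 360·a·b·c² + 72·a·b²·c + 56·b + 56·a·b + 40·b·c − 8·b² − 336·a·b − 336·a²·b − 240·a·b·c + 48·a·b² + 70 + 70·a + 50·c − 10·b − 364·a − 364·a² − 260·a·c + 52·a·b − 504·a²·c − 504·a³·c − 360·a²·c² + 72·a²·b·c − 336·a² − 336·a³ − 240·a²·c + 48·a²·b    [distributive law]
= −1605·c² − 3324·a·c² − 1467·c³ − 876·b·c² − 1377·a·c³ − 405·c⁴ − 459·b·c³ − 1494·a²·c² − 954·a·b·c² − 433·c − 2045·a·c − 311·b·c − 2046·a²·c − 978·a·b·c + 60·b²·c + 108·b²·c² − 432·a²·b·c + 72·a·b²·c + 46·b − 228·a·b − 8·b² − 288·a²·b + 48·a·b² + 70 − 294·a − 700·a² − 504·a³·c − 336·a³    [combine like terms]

After distributive law, the bracketed line is:

(−9·c² − 6·c − 12·b·c − 8·b − 15·c − 10 − 12·a·c − 8·a)·(−1 + 9·c + 6·a)·(7 + 7·a + 5·c − b)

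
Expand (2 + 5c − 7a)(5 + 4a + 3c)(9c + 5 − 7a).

245c + 50 − 205a − 465ac + 49a^2 + 354c^2 − 114ac^2 − 245a^2c + 135c^3 + 196a^3

(2 + 5c − 7a)(5 + 4a + 3c)(9c + 5 − 7a)
= (10 + 8a + 6c + 25c + 20ac + 15c^2 − 35a − 28a^2 − 21ac)(9c + 5 − 7a)    [distributive law]
= (10 − 27a + 31c − ac + 15c^2 − 28a^2)(9c + 5 − 7a)    [combine like terms]
= 90c + 50 − 70a − 243ac − 135a + 189a^2 + 279c^2 + 155c − 217ac − 9ac^2 − 5ac + 7a^2c + 135c^3 + 75c^2 − 105ac^2 − 252a^2c − 140a^2 + 196a^3    [distributive law]
= 245c + 50 − 205a − 465ac + 49a^2 + 354c^2 − 114ac^2 − 245a^2c + 135c^3 + 196a^3    [combine like terms]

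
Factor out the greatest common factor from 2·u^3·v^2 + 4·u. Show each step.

2·u(u^2·v^2 + 2)

2·u^3·v^2 + 4·u
= 2(u^3·v^2 + 2·u)    [factor out 2]
= 2·u(u^2·v^2 + 2)    [factor out u]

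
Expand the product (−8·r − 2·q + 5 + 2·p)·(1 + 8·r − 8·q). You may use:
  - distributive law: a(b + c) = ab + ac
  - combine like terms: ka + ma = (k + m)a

32·r − 64·r^2 + 48·q·r − 42·q + 16·q^2 + 5 + 2·p + 16·p·r − 16·p·q

(−8·r − 2·q + 5 + 2·p)·(1 + 8·r − 8·q)
= −8·r − 64·r^2 + 64·q·r − 2·q − 16·q·r + 16·q^2 + 5 + 40·r − 40·q + 2·p + 16·p·r − 16·p·q    [distributive law]
= 32·r − 64·r^2 + 48·q·r − 42·q + 16·q^2 + 5 + 2·p + 16·p·r − 16·p·q    [combine like terms]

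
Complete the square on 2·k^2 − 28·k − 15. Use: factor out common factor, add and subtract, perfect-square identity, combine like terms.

2(k − 7)^2 − 113

2·k^2 − 28·k − 15
= 2(k^2 − 14·k) − 15    [factor out 2 from the k-terms]
= 2(k^2 − 14·k + 49 − 49) − 15    [add and subtract 49 inside the bracket]
= 2(k − 7)^2 − 98 − 15    [perfect-square identity]
= 2(k − 7)^2 − 113    [combine constants]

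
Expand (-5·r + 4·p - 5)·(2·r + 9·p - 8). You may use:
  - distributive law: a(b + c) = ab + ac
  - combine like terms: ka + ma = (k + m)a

-10·r^2 - 37·p·r + 30·r + 36·p^2 - 77·p + 40

(-5·r + 4·p - 5)·(2·r + 9·p - 8)
= -10·r^2 - 45·p·r + 40·r + 8·p·r + 36·p^2 - 32·p - 10·r - 45·p + 40    [distributive law]
= -10·r^2 - 37·p·r + 30·r + 36·p^2 - 77·p + 40    [combine like terms]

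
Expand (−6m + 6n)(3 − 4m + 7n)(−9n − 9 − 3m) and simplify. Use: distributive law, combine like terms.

702mn + 162m − 162m^2 − 18m^2n − 72m^3 + 468mn^2 − 540n^2 − 162n − 378n^3

(−6m + 6n)(3 − 4m + 7n)(−9n − 9 − 3m)
= (−18m + 24m^2 − 42mn + 18n − 24mn + 42n^2)(−9n − 9 − 3m)    [distributive law]
= (−18m + 24m^2 − 66mn + 18n + 42n^2)(−9n − 9 − 3m)    [combine like terms]
= 162mn + 162m + 54m^2 − 216m^2n − 216m^2 − 72m^3 + 594mn^2 + 594mn + 198m^2n − 162n^2 − 162n − 54mn − 378n^3 − 378n^2 − 126mn^2    [distributive law]
= 702mn + 162m − 162m^2 − 18m^2n − 72m^3 + 468mn^2 − 540n^2 − 162n − 378n^3    [combine like terms]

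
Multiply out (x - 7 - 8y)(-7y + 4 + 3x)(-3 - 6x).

(x - 7 - 8y)(-7y + 4 + 3x)(-3 - 6x)
= (-7xy + 4x + 3x^2 + 49y - 28 - 21x + 56y^2 - 32y - 24xy)(-3 - 6x)    [distributive law]
= (-31xy - 17x + 3x^2 + 17y - 28 + 56y^2)(-3 - 6x)    [combine like terms]
= 93xy + 186x^2y + 51x + 102x^2 - 9x^2 - 18x^3 - 51y - 102xy + 84 + 168x - 168y^2 - 336xy^2    [distributive law]
= -9xy + 186x^2y + 219x + 93x^2 - 18x^3 - 51y + 84 - 168y^2 - 336xy^2    [combine like terms]

-9xy + 186x^2y + 219x + 93x^2 - 18x^3 - 51y + 84 - 168y^2 - 336xy^2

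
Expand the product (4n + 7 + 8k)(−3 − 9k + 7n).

(4n + 7 + 8k)(−3 − 9k + 7n)
= −12n − 36kn + 28n^2 − 21 − 63k + 49n − 24k − 72k^2 + 56kn    [distributive law]
= 37n + 20kn + 28n^2 − 21 − 87k − 72k^2    [combine like terms]

37n + 20kn + 28n^2 − 21 − 87k − 72k^2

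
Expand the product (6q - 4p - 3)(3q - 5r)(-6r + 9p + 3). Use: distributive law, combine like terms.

(6q - 4p - 3)(3q - 5r)(-6r + 9p + 3)
= (18q^2 - 30qr - 12pq + 20pr - 9q + 15r)(-6r + 9p + 3)    [distributive law]
= -108q^2r + 162pq^2 + 54q^2 + 180qr^2 - 270pqr - 90qr + 72pqr - 108p^2q - 36pq - 120pr^2 + 180p^2r + 60pr + 54qr - 81pq - 27q - 90r^2 + 135pr + 45r    [distributive law]
= -108q^2r + 162pq^2 + 54q^2 + 180qr^2 - 198pqr - 36qr - 108p^2q - 117pq - 120pr^2 + 180p^2r + 195pr - 27q - 90r^2 + 45r    [combine like terms]

-108q^2r + 162pq^2 + 54q^2 + 180qr^2 - 198pqr - 36qr - 108p^2q - 117pq - 120pr^2 + 180p^2r + 195pr - 27q - 90r^2 + 45r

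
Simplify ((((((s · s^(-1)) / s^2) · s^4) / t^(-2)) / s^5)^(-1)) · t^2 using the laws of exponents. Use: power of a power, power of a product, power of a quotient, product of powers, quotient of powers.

((((((s · s^(-1)) / s^2) · s^4) / t^(-2)) / s^5)^(-1)) · t^2
= ((((((s · s^(-1)) / s^2) · s^4) / t^(-2))^(-1)) / ((s^5)^(-1))) · t^2    [power of a quotient]
= ((((((s · s^(-1)) / s^2) · s^4)^(-1)) / ((t^(-2))^(-1))) / ((s^5)^(-1))) · t^2    [power of a quotient]
= ((((((s · s^(-1)) / s^2)^(-1)) · ((s^4)^(-1))) / ((t^(-2))^(-1))) / ((s^5)^(-1))) · t^2    [power of a product]
= ((((((s · s^(-1))^(-1)) / ((s^2)^(-1))) · ((s^4)^(-1))) / ((t^(-2))^(-1))) / ((s^5)^(-1))) · t^2    [power of a quotient]
= ((((((s^(-1)) · ((s^(-1))^(-1))) / ((s^2)^(-1))) · ((s^4)^(-1))) / ((t^(-2))^(-1))) / ((s^5)^(-1))) · t^2    [power of a product]
= (((((s^(-1) · s) / ((s^2)^(-1))) · ((s^4)^(-1))) / ((t^(-2))^(-1))) / ((s^5)^(-1))) · t^2    [power of a power]
= ((((s^0 / ((s^2)^(-1))) · ((s^4)^(-1))) / ((t^(-2))^(-1))) / ((s^5)^(-1))) · t^2    [product of powers]
= ((((s^0 / s^(-2)) · ((s^4)^(-1))) / ((t^(-2))^(-1))) / ((s^5)^(-1))) · t^2    [power of a power]
= (((s^2 · ((s^4)^(-1))) / ((t^(-2))^(-1))) / ((s^5)^(-1))) · t^2    [quotient of powers]
= (((s^2 · s^(-4)) / ((t^(-2))^(-1))) / ((s^5)^(-1))) · t^2    [power of a power]
= ((s^(-2) / ((t^(-2))^(-1))) / ((s^5)^(-1))) · t^2    [product of powers]
= ((s^(-2) / t^2) / ((s^5)^(-1))) · t^2    [power of a power]
= ((s^(-2) / t^2) / s^(-5)) · t^2    [power of a power]
= s^3    [quotient of powers]

s^3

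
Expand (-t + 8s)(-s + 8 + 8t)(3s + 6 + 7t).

(-t + 8s)(-s + 8 + 8t)(3s + 6 + 7t)
= (st - 8t - 8t^2 - 8s^2 + 64s + 64st)(3s + 6 + 7t)    [distributive law]
= (65st - 8t - 8t^2 - 8s^2 + 64s)(3s + 6 + 7t)    [combine like terms]
= 195s^2t + 390st + 455st^2 - 24st - 48t - 56t^2 - 24st^2 - 48t^2 - 56t^3 - 24s^3 - 48s^2 - 56s^2t + 192s^2 + 384s + 448st    [distributive law]
= 139s^2t + 814st + 431st^2 - 48t - 104t^2 - 56t^3 - 24s^3 + 144s^2 + 384s    [combine like terms]

139s^2t + 814st + 431st^2 - 48t - 104t^2 - 56t^3 - 24s^3 + 144s^2 + 384s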